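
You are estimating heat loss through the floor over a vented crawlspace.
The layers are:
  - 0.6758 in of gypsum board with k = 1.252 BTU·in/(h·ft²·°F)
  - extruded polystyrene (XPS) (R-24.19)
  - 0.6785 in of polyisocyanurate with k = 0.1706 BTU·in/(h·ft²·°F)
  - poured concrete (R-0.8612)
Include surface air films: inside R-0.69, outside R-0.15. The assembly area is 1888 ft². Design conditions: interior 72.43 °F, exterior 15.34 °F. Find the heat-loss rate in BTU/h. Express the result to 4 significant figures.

0.6758/1.252 = 0.53978
0.6785/0.1706 = 3.9771
R_total = 0.69 + 0.53978 + 24.19 + 3.9771 + 0.8612 + 0.15 = 30.408 ft²·°F·h/BTU
Q = A·ΔT/R = 1888 × (72.43 − 15.34) / 30.408 = 3544.6 BTU/h

3545 BTU/h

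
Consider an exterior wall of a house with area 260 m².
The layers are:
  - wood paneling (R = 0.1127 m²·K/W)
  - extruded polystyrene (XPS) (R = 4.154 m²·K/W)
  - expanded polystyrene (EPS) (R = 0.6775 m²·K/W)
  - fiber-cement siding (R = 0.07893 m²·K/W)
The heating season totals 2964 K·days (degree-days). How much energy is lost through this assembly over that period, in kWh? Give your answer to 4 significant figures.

R_total = 0.1127 + 4.154 + 0.6775 + 0.07893 = 5.0231 m²·K/W
E = A × HDD × 24 / R / 1000 = 260 × 2964 × 24 / 5.0231 / 1000 = 3682 kWh

3682 kWh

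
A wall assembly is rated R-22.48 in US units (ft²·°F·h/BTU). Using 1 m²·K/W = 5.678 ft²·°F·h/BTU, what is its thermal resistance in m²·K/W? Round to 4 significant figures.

R_SI = 22.48/5.678 = 3.9591

3.959 m²·K/W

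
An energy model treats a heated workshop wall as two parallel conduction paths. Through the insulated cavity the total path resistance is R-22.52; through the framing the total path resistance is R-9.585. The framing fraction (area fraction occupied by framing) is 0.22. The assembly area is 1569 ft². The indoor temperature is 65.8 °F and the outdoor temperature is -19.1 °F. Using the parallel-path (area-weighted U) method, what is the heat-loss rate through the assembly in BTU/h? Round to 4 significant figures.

U_eff = 0.78/22.52 + 0.22/9.585 = 0.034636 + 0.022953 = 0.057588
R_eff = 1/U_eff = 17.365 ft²·°F·h/BTU
Q = 1569 × (65.8 − (-19.1)) / 17.365 = 7671.2 BTU/h

7671 BTU/h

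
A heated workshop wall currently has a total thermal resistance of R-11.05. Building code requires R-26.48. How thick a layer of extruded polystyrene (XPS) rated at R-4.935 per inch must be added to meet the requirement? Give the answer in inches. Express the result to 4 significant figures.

ΔR = 26.48 − 11.05 = 15.43 ft²·°F·h/BTU
L = ΔR / (R/in) = 15.43/4.935 = 3.1266 in

3.127 in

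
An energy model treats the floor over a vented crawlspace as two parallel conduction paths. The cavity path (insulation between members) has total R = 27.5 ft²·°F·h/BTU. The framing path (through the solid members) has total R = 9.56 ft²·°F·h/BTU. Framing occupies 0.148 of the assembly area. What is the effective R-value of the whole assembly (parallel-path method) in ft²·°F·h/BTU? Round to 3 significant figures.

U_eff = 0.852/27.5 + 0.148/9.56 = 0.03098 + 0.01548 = 0.04646
R_eff = 1/U_eff = 21.52 ft²·°F·h/BTU

21.5 ft²·°F·h/BTU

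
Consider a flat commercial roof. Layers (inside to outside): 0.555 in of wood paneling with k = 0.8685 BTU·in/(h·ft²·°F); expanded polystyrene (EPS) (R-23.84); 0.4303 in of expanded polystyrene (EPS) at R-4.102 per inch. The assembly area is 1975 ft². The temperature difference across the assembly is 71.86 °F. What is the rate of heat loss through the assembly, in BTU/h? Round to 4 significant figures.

0.555/0.8685 = 0.63903
0.4303 × 4.102 = 1.7651
R_total = 0.63903 + 23.84 + 1.7651 = 26.244 ft²·°F·h/BTU
Q = A·ΔT/R = 1975 × 71.86 / 26.244 = 5407.8 BTU/h

5408 BTU/h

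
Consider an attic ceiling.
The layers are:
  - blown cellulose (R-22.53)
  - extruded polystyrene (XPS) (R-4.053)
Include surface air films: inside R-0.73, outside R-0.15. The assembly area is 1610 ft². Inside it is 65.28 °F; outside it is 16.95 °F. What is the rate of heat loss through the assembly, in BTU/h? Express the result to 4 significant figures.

2833 BTU/h

R_total = 0.73 + 22.53 + 4.053 + 0.15 = 27.463 ft²·°F·h/BTU
Q = A·ΔT/R = 1610 × (65.28 − 16.95) / 27.463 = 2833.3 BTU/h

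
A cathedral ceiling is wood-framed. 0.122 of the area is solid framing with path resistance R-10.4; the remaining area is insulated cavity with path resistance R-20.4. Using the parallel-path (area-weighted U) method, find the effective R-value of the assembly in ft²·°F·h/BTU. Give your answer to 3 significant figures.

18.3 ft²·°F·h/BTU

U_eff = 0.878/20.4 + 0.122/10.4 = 0.04304 + 0.01173 = 0.05477
R_eff = 1/U_eff = 18.26 ft²·°F·h/BTU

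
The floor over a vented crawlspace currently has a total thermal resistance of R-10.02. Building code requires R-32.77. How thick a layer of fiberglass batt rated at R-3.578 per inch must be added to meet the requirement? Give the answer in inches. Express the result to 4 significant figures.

6.358 in

ΔR = 32.77 − 10.02 = 22.75 ft²·°F·h/BTU
L = ΔR / (R/in) = 22.75/3.578 = 6.3583 in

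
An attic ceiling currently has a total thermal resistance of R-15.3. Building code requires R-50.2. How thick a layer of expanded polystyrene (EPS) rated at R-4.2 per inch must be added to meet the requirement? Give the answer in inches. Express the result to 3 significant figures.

8.31 in

ΔR = 50.2 − 15.3 = 34.9 ft²·°F·h/BTU
L = ΔR / (R/in) = 34.9/4.2 = 8.31 in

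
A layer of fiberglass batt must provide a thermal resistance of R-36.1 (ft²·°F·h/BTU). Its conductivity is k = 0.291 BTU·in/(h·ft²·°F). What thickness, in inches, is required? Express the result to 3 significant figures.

10.5 in

L = R × k = 36.1 × 0.291 = 10.51 in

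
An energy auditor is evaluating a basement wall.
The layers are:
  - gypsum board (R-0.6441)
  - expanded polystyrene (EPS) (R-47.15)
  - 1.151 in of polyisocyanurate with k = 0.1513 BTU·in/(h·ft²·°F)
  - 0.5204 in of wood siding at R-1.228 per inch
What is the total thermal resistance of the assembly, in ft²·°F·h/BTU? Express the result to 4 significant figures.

56.04 ft²·°F·h/BTU

1.151/0.1513 = 7.6074
0.5204 × 1.228 = 0.63905
R_total = 0.6441 + 47.15 + 7.6074 + 0.63905 = 56.041 ft²·°F·h/BTU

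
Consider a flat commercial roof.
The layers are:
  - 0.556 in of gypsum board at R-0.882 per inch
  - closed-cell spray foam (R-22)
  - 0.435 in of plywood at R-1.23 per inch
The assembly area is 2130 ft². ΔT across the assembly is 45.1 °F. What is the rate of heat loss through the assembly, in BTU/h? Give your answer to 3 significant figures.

4170 BTU/h

0.556 × 0.882 = 0.4904
0.435 × 1.23 = 0.5351
R_total = 0.4904 + 22 + 0.5351 = 23.03 ft²·°F·h/BTU
Q = A·ΔT/R = 2130 × 45.1 / 23.03 = 4172 BTU/h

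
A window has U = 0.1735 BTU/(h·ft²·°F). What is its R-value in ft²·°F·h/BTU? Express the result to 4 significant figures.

R = 1/U = 1/0.1735 = 5.7637

5.764 ft²·°F·h/BTU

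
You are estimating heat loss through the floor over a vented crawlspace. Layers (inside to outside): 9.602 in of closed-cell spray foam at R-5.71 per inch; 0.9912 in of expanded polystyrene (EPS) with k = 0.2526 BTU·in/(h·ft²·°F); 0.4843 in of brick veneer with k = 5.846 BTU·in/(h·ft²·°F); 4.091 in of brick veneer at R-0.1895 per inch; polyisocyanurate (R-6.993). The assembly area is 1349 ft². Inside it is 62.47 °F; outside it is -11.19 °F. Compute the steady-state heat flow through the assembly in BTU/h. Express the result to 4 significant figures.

9.602 × 5.71 = 54.827
0.9912/0.2526 = 3.924
0.4843/5.846 = 0.082843
4.091 × 0.1895 = 0.77524
R_total = 54.827 + 3.924 + 0.082843 + 0.77524 + 6.993 = 66.602 ft²·°F·h/BTU
Q = A·ΔT/R = 1349 × (62.47 − (-11.19)) / 66.602 = 1491.9 BTU/h

1492 BTU/h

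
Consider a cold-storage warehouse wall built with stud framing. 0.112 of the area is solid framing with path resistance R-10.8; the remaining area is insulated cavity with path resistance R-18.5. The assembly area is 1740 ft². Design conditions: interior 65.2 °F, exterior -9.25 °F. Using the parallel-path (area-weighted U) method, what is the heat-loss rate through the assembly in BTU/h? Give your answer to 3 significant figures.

7560 BTU/h

U_eff = 0.888/18.5 + 0.112/10.8 = 0.048 + 0.01037 = 0.05837
R_eff = 1/U_eff = 17.13 ft²·°F·h/BTU
Q = 1740 × (65.2 − (-9.25)) / 17.13 = 7561 BTU/h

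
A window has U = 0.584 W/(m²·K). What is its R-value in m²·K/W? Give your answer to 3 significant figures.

1.71 m²·K/W

R = 1/U = 1/0.584 = 1.712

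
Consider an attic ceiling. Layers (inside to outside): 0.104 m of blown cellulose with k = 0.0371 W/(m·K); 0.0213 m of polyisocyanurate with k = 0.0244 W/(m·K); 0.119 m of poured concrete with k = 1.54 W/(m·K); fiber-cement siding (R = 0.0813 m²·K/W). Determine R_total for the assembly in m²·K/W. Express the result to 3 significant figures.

0.104/0.0371 = 2.803
0.0213/0.0244 = 0.873
0.119/1.54 = 0.07727
R_total = 2.803 + 0.873 + 0.07727 + 0.0813 = 3.835 m²·K/W

3.83 m²·K/W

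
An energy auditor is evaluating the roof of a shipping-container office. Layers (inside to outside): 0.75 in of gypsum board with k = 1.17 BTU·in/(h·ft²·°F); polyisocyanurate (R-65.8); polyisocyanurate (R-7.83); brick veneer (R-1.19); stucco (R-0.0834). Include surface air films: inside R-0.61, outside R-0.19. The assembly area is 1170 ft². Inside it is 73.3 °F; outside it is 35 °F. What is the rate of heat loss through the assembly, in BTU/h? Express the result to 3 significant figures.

587 BTU/h

0.75/1.17 = 0.641
R_total = 0.61 + 0.641 + 65.8 + 7.83 + 1.19 + 0.0834 + 0.19 = 76.34 ft²·°F·h/BTU
Q = A·ΔT/R = 1170 × (73.3 − 35) / 76.34 = 587 BTU/h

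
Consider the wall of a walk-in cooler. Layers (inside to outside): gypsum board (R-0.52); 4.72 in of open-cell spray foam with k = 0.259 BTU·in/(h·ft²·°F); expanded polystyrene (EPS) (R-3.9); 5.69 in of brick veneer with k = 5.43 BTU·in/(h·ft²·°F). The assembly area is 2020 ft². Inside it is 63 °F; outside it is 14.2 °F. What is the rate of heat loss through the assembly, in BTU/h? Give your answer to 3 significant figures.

4.72/0.259 = 18.22
5.69/5.43 = 1.048
R_total = 0.52 + 18.22 + 3.9 + 1.048 = 23.69 ft²·°F·h/BTU
Q = A·ΔT/R = 2020 × (63 − 14.2) / 23.69 = 4161 BTU/h

4160 BTU/h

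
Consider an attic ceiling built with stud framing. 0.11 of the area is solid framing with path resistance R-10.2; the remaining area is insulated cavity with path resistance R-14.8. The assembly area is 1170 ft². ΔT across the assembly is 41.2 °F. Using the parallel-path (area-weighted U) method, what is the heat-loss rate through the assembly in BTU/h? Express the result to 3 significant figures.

3420 BTU/h

U_eff = 0.89/14.8 + 0.11/10.2 = 0.06014 + 0.01078 = 0.07092
R_eff = 1/U_eff = 14.1 ft²·°F·h/BTU
Q = 1170 × 41.2 / 14.1 = 3419 BTU/h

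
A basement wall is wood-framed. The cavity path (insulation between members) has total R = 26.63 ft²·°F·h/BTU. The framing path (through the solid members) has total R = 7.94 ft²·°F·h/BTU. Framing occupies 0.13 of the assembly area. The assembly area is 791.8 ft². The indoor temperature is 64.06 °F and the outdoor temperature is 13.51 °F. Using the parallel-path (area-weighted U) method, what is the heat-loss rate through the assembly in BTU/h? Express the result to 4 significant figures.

U_eff = 0.87/26.63 + 0.13/7.94 = 0.03267 + 0.016373 = 0.049043
R_eff = 1/U_eff = 20.39 ft²·°F·h/BTU
Q = 791.8 × (64.06 − 13.51) / 20.39 = 1963 BTU/h

1963 BTU/h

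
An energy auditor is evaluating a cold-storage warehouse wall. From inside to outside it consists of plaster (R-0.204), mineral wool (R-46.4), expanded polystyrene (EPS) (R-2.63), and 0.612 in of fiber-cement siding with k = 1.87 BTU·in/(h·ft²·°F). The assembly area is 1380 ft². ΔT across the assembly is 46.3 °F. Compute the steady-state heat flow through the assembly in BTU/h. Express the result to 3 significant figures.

1290 BTU/h

0.612/1.87 = 0.3273
R_total = 0.204 + 46.4 + 2.63 + 0.3273 = 49.56 ft²·°F·h/BTU
Q = A·ΔT/R = 1380 × 46.3 / 49.56 = 1289 BTU/h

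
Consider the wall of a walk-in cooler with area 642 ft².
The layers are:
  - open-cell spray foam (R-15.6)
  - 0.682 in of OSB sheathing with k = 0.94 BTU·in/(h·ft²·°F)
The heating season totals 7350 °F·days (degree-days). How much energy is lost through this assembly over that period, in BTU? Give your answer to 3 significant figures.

0.682/0.94 = 0.7255
R_total = 15.6 + 0.7255 = 16.33 ft²·°F·h/BTU
E = A × HDD × 24 / R = 642 × 7350 × 24 / 16.33 = 6937000 BTU

6940000 BTU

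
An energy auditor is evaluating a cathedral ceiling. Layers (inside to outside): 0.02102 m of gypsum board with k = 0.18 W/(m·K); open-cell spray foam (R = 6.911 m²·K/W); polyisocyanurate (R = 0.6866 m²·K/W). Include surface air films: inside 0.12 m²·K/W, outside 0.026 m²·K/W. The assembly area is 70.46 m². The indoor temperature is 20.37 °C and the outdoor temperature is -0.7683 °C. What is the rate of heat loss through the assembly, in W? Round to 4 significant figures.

189.5 W

0.02102/0.18 = 0.11678
R_total = 0.12 + 0.11678 + 6.911 + 0.6866 + 0.026 = 7.8604 m²·K/W
Q = A·ΔT/R = 70.46 × (20.37 − (-0.7683)) / 7.8604 = 189.48 W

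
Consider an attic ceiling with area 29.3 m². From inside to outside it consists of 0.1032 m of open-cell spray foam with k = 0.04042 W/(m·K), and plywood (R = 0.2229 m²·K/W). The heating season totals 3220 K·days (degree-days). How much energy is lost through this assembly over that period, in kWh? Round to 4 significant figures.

0.1032/0.04042 = 2.5532
R_total = 2.5532 + 0.2229 = 2.7761 m²·K/W
E = A × HDD × 24 / R / 1000 = 29.3 × 3220 × 24 / 2.7761 / 1000 = 815.64 kWh

815.6 kWh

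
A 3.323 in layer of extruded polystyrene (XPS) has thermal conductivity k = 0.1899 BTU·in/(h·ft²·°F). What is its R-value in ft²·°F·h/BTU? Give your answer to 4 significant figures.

17.50 ft²·°F·h/BTU

R = L/k = 3.323/0.1899 = 17.499 ft²·°F·h/BTU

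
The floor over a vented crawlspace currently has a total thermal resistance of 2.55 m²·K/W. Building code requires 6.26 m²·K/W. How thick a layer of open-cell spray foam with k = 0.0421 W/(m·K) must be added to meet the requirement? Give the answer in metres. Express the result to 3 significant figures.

ΔR = 6.26 − 2.55 = 3.71 m²·K/W
L = ΔR × k = 3.71 × 0.0421 = 0.1562 m

0.156 m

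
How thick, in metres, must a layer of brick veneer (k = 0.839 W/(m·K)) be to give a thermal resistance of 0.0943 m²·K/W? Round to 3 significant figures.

0.0791 m

L = R·k = 0.0943 × 0.839 = 0.07912 m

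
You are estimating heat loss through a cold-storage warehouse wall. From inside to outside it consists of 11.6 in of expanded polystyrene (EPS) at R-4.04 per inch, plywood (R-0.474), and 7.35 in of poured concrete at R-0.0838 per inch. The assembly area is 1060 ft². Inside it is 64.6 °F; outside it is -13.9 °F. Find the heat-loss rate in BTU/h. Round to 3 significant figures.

1740 BTU/h

11.6 × 4.04 = 46.86
7.35 × 0.0838 = 0.6159
R_total = 46.86 + 0.474 + 0.6159 = 47.95 ft²·°F·h/BTU
Q = A·ΔT/R = 1060 × (64.6 − (-13.9)) / 47.95 = 1735 BTU/h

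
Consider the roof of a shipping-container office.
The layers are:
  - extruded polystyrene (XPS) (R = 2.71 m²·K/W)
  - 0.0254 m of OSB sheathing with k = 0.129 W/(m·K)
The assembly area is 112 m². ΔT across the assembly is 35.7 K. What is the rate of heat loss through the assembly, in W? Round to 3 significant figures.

1380 W

0.0254/0.129 = 0.1969
R_total = 2.71 + 0.1969 = 2.907 m²·K/W
Q = A·ΔT/R = 112 × 35.7 / 2.907 = 1375 W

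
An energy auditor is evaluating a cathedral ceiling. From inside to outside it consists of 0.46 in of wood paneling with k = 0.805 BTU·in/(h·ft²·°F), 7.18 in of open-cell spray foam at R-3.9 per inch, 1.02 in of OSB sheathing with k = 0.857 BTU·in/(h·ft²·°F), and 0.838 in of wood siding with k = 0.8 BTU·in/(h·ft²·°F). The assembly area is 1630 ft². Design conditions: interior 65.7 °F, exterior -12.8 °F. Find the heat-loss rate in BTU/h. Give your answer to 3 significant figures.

4150 BTU/h

0.46/0.805 = 0.5714
7.18 × 3.9 = 28
1.02/0.857 = 1.19
0.838/0.8 = 1.047
R_total = 0.5714 + 28 + 1.19 + 1.047 = 30.81 ft²·°F·h/BTU
Q = A·ΔT/R = 1630 × (65.7 − (-12.8)) / 30.81 = 4153 BTU/h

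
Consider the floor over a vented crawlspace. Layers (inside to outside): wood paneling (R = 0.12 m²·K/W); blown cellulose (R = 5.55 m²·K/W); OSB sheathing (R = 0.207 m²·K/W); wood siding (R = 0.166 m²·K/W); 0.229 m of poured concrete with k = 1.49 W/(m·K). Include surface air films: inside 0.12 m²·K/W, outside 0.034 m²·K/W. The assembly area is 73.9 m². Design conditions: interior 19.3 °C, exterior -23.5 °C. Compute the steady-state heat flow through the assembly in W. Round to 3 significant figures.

0.229/1.49 = 0.1537
R_total = 0.12 + 0.12 + 5.55 + 0.207 + 0.166 + 0.1537 + 0.034 = 6.351 m²·K/W
Q = A·ΔT/R = 73.9 × (19.3 − (-23.5)) / 6.351 = 498 W

498 W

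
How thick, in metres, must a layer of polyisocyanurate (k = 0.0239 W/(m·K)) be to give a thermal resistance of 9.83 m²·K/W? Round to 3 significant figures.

0.235 m

L = R·k = 9.83 × 0.0239 = 0.2349 m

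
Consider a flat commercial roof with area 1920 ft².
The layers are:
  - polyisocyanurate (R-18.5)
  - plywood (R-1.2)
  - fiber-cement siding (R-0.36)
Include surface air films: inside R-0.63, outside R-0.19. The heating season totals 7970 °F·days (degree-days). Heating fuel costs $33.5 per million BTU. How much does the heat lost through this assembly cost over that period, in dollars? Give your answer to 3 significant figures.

589 dollars

R_total = 0.63 + 18.5 + 1.2 + 0.36 + 0.19 = 20.88 ft²·°F·h/BTU
E = A × HDD × 24 / R = 1920 × 7970 × 24 / 20.88 = 17590000 BTU
Cost = 17590000/10⁶ × 33.5 = $589.2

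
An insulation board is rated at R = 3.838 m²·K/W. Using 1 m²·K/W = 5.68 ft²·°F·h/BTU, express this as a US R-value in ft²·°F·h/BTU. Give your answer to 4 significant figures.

R_US = 3.838 × 5.68 = 21.8

21.80 ft²·°F·h/BTU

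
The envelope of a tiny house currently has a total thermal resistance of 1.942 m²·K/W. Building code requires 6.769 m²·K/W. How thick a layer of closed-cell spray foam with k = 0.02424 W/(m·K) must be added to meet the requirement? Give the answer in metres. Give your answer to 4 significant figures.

0.1170 m

ΔR = 6.769 − 1.942 = 4.827 m²·K/W
L = ΔR × k = 4.827 × 0.02424 = 0.11701 m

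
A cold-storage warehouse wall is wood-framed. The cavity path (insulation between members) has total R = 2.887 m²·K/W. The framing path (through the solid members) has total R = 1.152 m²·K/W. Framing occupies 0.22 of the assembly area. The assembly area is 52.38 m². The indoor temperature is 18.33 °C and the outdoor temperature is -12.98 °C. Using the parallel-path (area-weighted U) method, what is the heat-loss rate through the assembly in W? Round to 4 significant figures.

756.3 W

U_eff = 0.78/2.887 + 0.22/1.152 = 0.27018 + 0.19097 = 0.46115
R_eff = 1/U_eff = 2.1685 m²·K/W
Q = 52.38 × (18.33 − (-12.98)) / 2.1685 = 756.29 W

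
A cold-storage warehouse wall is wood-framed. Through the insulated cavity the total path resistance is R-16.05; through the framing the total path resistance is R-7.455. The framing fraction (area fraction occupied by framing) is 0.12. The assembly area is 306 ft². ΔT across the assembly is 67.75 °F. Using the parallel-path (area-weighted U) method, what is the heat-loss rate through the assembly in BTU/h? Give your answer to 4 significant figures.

1470 BTU/h

U_eff = 0.88/16.05 + 0.12/7.455 = 0.054829 + 0.016097 = 0.070925
R_eff = 1/U_eff = 14.099 ft²·°F·h/BTU
Q = 306 × 67.75 / 14.099 = 1470.4 BTU/h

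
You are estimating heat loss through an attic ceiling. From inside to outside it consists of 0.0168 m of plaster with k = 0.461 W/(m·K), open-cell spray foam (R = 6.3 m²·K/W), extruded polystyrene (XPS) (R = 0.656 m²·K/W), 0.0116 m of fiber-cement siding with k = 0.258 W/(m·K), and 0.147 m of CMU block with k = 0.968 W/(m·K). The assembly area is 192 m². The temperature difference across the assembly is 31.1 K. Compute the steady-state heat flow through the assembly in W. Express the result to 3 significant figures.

831 W

0.0168/0.461 = 0.03644
0.0116/0.258 = 0.04496
0.147/0.968 = 0.1519
R_total = 0.03644 + 6.3 + 0.656 + 0.04496 + 0.1519 = 7.189 m²·K/W
Q = A·ΔT/R = 192 × 31.1 / 7.189 = 830.6 W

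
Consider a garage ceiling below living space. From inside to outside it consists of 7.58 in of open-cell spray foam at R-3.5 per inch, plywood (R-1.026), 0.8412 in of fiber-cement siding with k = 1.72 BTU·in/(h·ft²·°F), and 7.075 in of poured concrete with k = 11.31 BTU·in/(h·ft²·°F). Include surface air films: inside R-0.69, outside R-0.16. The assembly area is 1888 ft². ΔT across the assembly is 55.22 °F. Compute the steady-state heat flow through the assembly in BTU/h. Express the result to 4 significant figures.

3532 BTU/h

7.58 × 3.5 = 26.53
0.8412/1.72 = 0.48907
7.075/11.31 = 0.62555
R_total = 0.69 + 26.53 + 1.026 + 0.48907 + 0.62555 + 0.16 = 29.521 ft²·°F·h/BTU
Q = A·ΔT/R = 1888 × 55.22 / 29.521 = 3531.6 BTU/h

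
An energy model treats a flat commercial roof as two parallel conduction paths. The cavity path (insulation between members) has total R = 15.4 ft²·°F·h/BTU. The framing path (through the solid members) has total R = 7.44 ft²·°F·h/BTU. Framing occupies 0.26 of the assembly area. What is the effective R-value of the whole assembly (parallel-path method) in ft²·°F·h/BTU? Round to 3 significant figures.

12.0 ft²·°F·h/BTU

U_eff = 0.74/15.4 + 0.26/7.44 = 0.04805 + 0.03495 = 0.083
R_eff = 1/U_eff = 12.05 ft²·°F·h/BTU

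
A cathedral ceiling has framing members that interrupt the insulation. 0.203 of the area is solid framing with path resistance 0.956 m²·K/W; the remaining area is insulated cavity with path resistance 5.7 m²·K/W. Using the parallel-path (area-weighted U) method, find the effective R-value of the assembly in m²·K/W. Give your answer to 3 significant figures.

U_eff = 0.797/5.7 + 0.203/0.956 = 0.1398 + 0.2123 = 0.3522
R_eff = 1/U_eff = 2.84 m²·K/W

2.84 m²·K/W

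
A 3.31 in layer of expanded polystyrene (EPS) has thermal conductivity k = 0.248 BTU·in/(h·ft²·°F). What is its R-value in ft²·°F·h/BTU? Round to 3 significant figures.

13.3 ft²·°F·h/BTU

R = L/k = 3.31/0.248 = 13.35 ft²·°F·h/BTU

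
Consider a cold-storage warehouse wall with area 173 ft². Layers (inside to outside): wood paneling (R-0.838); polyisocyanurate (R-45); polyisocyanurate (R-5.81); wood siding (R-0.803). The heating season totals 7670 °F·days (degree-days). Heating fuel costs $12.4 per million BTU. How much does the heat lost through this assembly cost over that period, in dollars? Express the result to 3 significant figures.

R_total = 0.838 + 45 + 5.81 + 0.803 = 52.45 ft²·°F·h/BTU
E = A × HDD × 24 / R = 173 × 7670 × 24 / 52.45 = 607200 BTU
Cost = 607200/10⁶ × 12.4 = $7.529

7.53 dollars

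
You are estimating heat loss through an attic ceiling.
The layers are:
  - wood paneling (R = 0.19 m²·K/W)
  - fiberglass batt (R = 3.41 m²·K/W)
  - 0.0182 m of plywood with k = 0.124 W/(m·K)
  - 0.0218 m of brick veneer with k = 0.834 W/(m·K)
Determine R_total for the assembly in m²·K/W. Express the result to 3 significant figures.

3.77 m²·K/W

0.0182/0.124 = 0.1468
0.0218/0.834 = 0.02614
R_total = 0.19 + 3.41 + 0.1468 + 0.02614 = 3.773 m²·K/W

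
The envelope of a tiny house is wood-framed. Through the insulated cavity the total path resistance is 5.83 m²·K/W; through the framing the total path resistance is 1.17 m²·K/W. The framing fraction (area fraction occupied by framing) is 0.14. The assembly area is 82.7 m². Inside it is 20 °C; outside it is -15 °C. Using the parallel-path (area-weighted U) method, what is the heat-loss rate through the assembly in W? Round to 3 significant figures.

773 W

U_eff = 0.86/5.83 + 0.14/1.17 = 0.1475 + 0.1197 = 0.2672
R_eff = 1/U_eff = 3.743 m²·K/W
Q = 82.7 × (20 − (-15)) / 3.743 = 773.3 W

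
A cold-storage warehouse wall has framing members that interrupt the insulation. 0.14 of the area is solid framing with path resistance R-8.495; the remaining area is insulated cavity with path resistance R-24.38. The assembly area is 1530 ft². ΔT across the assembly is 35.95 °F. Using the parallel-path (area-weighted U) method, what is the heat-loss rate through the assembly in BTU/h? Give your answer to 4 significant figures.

U_eff = 0.86/24.38 + 0.14/8.495 = 0.035275 + 0.01648 = 0.051755
R_eff = 1/U_eff = 19.322 ft²·°F·h/BTU
Q = 1530 × 35.95 / 19.322 = 2846.7 BTU/h

2847 BTU/h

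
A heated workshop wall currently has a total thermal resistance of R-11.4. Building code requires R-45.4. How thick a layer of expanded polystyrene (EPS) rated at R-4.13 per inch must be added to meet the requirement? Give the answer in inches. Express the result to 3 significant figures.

ΔR = 45.4 − 11.4 = 34 ft²·°F·h/BTU
L = ΔR / (R/in) = 34/4.13 = 8.232 in

8.23 in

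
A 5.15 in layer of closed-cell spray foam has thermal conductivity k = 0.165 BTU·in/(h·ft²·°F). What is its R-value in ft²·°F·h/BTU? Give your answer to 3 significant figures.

31.2 ft²·°F·h/BTU

R = L/k = 5.15/0.165 = 31.21 ft²·°F·h/BTU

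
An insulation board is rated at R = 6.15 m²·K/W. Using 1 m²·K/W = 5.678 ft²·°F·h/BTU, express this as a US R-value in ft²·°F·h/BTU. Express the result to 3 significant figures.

R_US = 6.15 × 5.678 = 34.92

34.9 ft²·°F·h/BTU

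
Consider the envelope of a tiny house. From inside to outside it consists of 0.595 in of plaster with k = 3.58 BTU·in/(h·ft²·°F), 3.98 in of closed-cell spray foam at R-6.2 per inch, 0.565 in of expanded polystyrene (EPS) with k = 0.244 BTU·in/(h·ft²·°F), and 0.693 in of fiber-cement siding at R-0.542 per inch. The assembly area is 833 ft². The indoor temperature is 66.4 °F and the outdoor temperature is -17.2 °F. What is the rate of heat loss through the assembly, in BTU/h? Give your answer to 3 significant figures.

0.595/3.58 = 0.1662
3.98 × 6.2 = 24.68
0.565/0.244 = 2.316
0.693 × 0.542 = 0.3756
R_total = 0.1662 + 24.68 + 2.316 + 0.3756 = 27.53 ft²·°F·h/BTU
Q = A·ΔT/R = 833 × (66.4 − (-17.2)) / 27.53 = 2529 BTU/h

2530 BTU/h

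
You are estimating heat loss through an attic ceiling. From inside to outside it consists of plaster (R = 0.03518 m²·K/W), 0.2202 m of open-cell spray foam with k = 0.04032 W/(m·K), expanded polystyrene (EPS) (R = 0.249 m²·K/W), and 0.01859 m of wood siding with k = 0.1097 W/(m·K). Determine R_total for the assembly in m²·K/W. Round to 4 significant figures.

5.915 m²·K/W

0.2202/0.04032 = 5.4613
0.01859/0.1097 = 0.16946
R_total = 0.03518 + 5.4613 + 0.249 + 0.16946 = 5.915 m²·K/W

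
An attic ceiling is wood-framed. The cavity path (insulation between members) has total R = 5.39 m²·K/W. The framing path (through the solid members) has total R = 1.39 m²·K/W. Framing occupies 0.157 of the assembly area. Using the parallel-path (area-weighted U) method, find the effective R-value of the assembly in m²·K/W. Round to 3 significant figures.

3.71 m²·K/W

U_eff = 0.843/5.39 + 0.157/1.39 = 0.1564 + 0.1129 = 0.2694
R_eff = 1/U_eff = 3.713 m²·K/W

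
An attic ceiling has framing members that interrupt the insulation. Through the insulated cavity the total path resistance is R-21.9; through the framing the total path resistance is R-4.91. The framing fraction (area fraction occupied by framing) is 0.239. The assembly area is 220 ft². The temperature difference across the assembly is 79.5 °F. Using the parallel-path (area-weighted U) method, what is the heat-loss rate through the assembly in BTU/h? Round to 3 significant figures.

1460 BTU/h

U_eff = 0.761/21.9 + 0.239/4.91 = 0.03475 + 0.04868 = 0.08343
R_eff = 1/U_eff = 11.99 ft²·°F·h/BTU
Q = 220 × 79.5 / 11.99 = 1459 BTU/h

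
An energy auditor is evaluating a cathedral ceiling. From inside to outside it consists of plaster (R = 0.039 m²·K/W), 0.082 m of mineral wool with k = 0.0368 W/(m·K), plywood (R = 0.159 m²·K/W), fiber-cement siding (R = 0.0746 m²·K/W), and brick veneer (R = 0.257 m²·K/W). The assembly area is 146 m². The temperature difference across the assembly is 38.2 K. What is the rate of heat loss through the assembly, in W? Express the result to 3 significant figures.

0.082/0.0368 = 2.228
R_total = 0.039 + 2.228 + 0.159 + 0.0746 + 0.257 = 2.758 m²·K/W
Q = A·ΔT/R = 146 × 38.2 / 2.758 = 2022 W

2020 W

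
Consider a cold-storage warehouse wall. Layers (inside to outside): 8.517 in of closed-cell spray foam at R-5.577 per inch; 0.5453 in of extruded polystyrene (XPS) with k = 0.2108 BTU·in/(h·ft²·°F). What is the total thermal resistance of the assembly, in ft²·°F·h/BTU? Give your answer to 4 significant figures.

8.517 × 5.577 = 47.499
0.5453/0.2108 = 2.5868
R_total = 47.499 + 2.5868 = 50.086 ft²·°F·h/BTU

50.09 ft²·°F·h/BTU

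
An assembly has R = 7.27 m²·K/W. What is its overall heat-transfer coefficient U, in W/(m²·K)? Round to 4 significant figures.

0.1376 W/(m²·K)

U = 1/R = 1/7.27 = 0.13755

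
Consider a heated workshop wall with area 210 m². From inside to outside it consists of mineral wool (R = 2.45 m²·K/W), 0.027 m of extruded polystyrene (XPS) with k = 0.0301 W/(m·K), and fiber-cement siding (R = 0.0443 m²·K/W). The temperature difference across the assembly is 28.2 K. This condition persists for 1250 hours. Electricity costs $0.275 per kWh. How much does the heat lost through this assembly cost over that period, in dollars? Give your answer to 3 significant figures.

0.027/0.0301 = 0.897
R_total = 2.45 + 0.897 + 0.0443 = 3.391 m²·K/W
Q = 210 × 28.2 / 3.391 = 1746 W
E = 1746 W × 1250 h / 1000 = 2183 kWh
Cost = 2183 × 0.275 = $600.3

600 dollars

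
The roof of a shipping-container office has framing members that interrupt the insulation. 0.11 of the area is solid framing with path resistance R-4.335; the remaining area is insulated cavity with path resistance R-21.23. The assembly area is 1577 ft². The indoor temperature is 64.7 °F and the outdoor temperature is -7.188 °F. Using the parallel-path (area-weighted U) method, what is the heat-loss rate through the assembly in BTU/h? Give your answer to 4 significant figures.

U_eff = 0.89/21.23 + 0.11/4.335 = 0.041922 + 0.025375 = 0.067297
R_eff = 1/U_eff = 14.86 ft²·°F·h/BTU
Q = 1577 × (64.7 − (-7.188)) / 14.86 = 7629.2 BTU/h

7629 BTU/h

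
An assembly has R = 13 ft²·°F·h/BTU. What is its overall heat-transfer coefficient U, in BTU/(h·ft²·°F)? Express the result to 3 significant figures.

U = 1/R = 1/13 = 0.07692

0.0769 BTU/(h·ft²·°F)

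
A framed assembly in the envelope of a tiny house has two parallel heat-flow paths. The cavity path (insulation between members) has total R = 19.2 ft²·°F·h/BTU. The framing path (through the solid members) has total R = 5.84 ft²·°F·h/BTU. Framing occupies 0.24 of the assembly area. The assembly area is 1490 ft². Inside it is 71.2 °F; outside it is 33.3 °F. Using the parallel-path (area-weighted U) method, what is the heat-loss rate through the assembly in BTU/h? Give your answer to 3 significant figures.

U_eff = 0.76/19.2 + 0.24/5.84 = 0.03958 + 0.0411 = 0.08068
R_eff = 1/U_eff = 12.39 ft²·°F·h/BTU
Q = 1490 × (71.2 − 33.3) / 12.39 = 4556 BTU/h

4560 BTU/h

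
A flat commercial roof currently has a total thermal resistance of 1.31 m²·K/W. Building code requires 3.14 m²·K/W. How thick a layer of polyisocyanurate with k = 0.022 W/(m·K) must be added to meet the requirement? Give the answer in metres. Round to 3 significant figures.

ΔR = 3.14 − 1.31 = 1.83 m²·K/W
L = ΔR × k = 1.83 × 0.022 = 0.04026 m

0.0403 m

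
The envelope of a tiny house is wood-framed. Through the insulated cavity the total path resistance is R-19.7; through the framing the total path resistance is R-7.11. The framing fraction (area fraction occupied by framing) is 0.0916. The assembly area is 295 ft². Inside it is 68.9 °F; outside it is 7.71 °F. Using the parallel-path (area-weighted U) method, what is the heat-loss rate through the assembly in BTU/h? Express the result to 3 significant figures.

U_eff = 0.9084/19.7 + 0.0916/7.11 = 0.04611 + 0.01288 = 0.05899
R_eff = 1/U_eff = 16.95 ft²·°F·h/BTU
Q = 295 × (68.9 − 7.71) / 16.95 = 1065 BTU/h

1060 BTU/h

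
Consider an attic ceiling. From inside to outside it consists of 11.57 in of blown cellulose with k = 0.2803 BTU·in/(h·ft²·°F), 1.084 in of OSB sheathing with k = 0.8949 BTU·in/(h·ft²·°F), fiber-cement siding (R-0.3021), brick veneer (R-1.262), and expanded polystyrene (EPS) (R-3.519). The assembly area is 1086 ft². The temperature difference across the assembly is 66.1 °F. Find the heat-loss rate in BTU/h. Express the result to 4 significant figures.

11.57/0.2803 = 41.277
1.084/0.8949 = 1.2113
R_total = 41.277 + 1.2113 + 0.3021 + 1.262 + 3.519 = 47.572 ft²·°F·h/BTU
Q = A·ΔT/R = 1086 × 66.1 / 47.572 = 1509 BTU/h

1509 BTU/h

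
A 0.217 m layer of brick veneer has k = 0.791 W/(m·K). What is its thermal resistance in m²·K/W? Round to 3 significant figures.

R = L/k = 0.217/0.791 = 0.2743 m²·K/W

0.274 m²·K/W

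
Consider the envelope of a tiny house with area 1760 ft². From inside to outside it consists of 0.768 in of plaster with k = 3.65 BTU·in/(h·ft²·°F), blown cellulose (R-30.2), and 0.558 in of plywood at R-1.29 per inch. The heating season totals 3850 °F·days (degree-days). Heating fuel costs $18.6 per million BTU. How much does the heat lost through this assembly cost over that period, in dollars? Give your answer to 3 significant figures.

97.2 dollars

0.768/3.65 = 0.2104
0.558 × 1.29 = 0.7198
R_total = 0.2104 + 30.2 + 0.7198 = 31.13 ft²·°F·h/BTU
E = A × HDD × 24 / R = 1760 × 3850 × 24 / 31.13 = 5224000 BTU
Cost = 5224000/10⁶ × 18.6 = $97.17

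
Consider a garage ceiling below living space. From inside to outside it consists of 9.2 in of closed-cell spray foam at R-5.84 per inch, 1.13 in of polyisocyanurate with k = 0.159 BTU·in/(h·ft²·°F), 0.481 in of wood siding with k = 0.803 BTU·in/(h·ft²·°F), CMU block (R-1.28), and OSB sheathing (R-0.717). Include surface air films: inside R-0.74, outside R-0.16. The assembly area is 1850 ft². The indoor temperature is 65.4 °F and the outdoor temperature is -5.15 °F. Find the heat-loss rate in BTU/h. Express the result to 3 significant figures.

2030 BTU/h

9.2 × 5.84 = 53.73
1.13/0.159 = 7.107
0.481/0.803 = 0.599
R_total = 0.74 + 53.73 + 7.107 + 0.599 + 1.28 + 0.717 + 0.16 = 64.33 ft²·°F·h/BTU
Q = A·ΔT/R = 1850 × (65.4 − (-5.15)) / 64.33 = 2029 BTU/h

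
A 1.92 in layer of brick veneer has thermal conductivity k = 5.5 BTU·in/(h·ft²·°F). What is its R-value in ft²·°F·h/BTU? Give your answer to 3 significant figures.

R = L/k = 1.92/5.5 = 0.3491 ft²·°F·h/BTU

0.349 ft²·°F·h/BTU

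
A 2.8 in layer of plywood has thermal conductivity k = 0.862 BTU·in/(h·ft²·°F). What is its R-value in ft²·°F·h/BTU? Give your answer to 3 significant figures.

3.25 ft²·°F·h/BTU

R = L/k = 2.8/0.862 = 3.248 ft²·°F·h/BTU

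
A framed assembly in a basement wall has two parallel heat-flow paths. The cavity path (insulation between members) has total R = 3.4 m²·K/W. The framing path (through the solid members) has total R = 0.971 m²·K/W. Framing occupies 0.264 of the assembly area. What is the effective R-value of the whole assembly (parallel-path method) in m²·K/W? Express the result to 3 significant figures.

U_eff = 0.736/3.4 + 0.264/0.971 = 0.2165 + 0.2719 = 0.4884
R_eff = 1/U_eff = 2.048 m²·K/W

2.05 m²·K/W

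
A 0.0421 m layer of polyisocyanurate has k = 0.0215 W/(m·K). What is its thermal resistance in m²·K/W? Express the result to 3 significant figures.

R = L/k = 0.0421/0.0215 = 1.958 m²·K/W

1.96 m²·K/W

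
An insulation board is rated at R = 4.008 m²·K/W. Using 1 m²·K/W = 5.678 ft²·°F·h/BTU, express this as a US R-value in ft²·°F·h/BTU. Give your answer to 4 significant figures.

R_US = 4.008 × 5.678 = 22.757

22.76 ft²·°F·h/BTU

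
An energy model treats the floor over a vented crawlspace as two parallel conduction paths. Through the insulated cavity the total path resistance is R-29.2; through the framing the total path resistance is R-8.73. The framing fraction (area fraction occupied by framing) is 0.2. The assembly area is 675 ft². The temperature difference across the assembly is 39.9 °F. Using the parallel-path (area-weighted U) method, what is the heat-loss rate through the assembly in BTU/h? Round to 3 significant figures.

U_eff = 0.8/29.2 + 0.2/8.73 = 0.0274 + 0.02291 = 0.05031
R_eff = 1/U_eff = 19.88 ft²·°F·h/BTU
Q = 675 × 39.9 / 19.88 = 1355 BTU/h

1350 BTU/h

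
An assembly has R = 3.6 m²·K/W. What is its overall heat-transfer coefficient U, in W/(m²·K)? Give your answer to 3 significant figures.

U = 1/R = 1/3.6 = 0.2778

0.278 W/(m²·K)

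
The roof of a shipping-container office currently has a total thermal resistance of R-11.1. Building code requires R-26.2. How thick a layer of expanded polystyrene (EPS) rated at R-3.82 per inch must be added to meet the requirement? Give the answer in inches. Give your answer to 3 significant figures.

3.95 in

ΔR = 26.2 − 11.1 = 15.1 ft²·°F·h/BTU
L = ΔR / (R/in) = 15.1/3.82 = 3.953 in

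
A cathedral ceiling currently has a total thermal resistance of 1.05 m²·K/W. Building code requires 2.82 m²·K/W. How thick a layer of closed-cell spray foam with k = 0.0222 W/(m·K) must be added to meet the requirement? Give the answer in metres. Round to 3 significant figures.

ΔR = 2.82 − 1.05 = 1.77 m²·K/W
L = ΔR × k = 1.77 × 0.0222 = 0.03929 m

0.0393 m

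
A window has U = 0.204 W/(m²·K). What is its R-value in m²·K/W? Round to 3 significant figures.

R = 1/U = 1/0.204 = 4.902

4.90 m²·K/W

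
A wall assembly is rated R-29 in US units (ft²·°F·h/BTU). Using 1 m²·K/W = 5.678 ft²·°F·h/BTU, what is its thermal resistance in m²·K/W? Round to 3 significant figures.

R_SI = 29/5.678 = 5.107

5.11 m²·K/W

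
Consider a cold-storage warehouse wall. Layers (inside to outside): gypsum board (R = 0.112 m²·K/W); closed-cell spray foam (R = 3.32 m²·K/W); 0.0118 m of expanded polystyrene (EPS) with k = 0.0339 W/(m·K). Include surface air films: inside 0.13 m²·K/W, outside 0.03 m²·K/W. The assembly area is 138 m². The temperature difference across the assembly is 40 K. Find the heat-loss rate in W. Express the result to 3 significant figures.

1400 W

0.0118/0.0339 = 0.3481
R_total = 0.13 + 0.112 + 3.32 + 0.3481 + 0.03 = 3.94 m²·K/W
Q = A·ΔT/R = 138 × 40 / 3.94 = 1401 W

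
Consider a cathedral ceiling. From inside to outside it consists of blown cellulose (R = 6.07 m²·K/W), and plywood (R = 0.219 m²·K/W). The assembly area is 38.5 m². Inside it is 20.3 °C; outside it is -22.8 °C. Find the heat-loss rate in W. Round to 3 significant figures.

R_total = 6.07 + 0.219 = 6.289 m²·K/W
Q = A·ΔT/R = 38.5 × (20.3 − (-22.8)) / 6.289 = 263.8 W

264 W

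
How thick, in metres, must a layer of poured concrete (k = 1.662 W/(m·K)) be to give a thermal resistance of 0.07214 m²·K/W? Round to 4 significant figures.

L = R·k = 0.07214 × 1.662 = 0.1199 m

0.1199 m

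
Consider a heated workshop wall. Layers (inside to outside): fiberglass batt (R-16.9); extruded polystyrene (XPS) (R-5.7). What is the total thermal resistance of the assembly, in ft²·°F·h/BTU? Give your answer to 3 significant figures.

R_total = 16.9 + 5.7 = 22.6 ft²·°F·h/BTU

22.6 ft²·°F·h/BTU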